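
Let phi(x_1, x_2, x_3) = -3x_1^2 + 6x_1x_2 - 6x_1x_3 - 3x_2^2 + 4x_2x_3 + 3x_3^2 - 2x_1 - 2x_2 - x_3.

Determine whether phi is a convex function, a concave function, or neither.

phi is quadratic, so its Hessian is the constant matrix H = [[-6, 6, -6], [6, -6, 4], [-6, 4, 6]].
Leading principal minors: -6, 0, 24.
Neither pattern holds ⇒ H is indefinite ⇒ neither convex nor concave.

neither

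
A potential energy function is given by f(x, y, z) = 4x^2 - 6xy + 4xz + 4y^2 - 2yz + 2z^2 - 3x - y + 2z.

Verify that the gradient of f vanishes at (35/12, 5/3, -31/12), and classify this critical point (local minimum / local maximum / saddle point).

∇f = (8x - 6y + 4z - 3, -6x + 8y - 2z - 1, 4x - 2y + 4z + 2); substituting (35/12, 5/3, -31/12) gives ∇f = (0, 0, 0), so (35/12, 5/3, -31/12) is indeed a critical point.
The Hessian is constant: H = [[8, -6, 4], [-6, 8, -2], [4, -2, 4]].
Leading principal minors: Δ₁ = 8, Δ₂ = 28, Δ₃ = 48.
All leading minors are positive, so H is positive definite: a local minimum.

local minimum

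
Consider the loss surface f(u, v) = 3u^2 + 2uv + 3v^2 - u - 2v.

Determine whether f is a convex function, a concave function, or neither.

convex

f is quadratic, so its Hessian is the constant matrix H = [[6, 2], [2, 6]].
det(H) = 32, tr(H) = 12.
det(H) > 0 and tr(H) > 0, so H is positive definite everywhere: convex.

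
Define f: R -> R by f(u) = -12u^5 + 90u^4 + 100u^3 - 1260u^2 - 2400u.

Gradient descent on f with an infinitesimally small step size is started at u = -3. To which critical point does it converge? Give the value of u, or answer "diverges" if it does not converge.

-2

f'(u) = -60(u - 5)(u - 4)(u + 1)(u + 2), so f'(-3) = -6720.
Gradient descent moves in the -f' direction, i.e. u is increasing.
The nearest critical point in that direction is u = -2, where f'' = 2520 > 0 (a local minimum). The iterate converges there.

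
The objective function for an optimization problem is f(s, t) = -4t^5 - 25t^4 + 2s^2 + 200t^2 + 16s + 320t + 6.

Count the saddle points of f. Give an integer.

2

f separates as a function of s plus a function of t, so ∇f=0 decouples.
∂f/∂s = 4(s + 4) = 0 at s ∈ {-4}; ∂f/∂t = -20(t - 2)(t + 1)(t + 2)(t + 4) = 0 at t ∈ {-4, -2, -1, 2}.
The Hessian is diagonal: diag(f_ss, f_tt). Second derivatives: f_ss(-4)=4; f_tt(-4)=720, f_tt(-2)=-160, f_tt(-1)=180, f_tt(2)=-1440.
Saddle points occur where the two diagonal entries have opposite signs: (-4, -2), (-4, 2). Count: 2.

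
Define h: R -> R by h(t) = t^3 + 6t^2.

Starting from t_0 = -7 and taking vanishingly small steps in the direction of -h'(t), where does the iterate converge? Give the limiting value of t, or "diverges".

diverges

h'(t) = 3t(t + 4), so h'(-7) = 63.
Gradient descent moves in the -h' direction, i.e. t is decreasing.
There is no critical point below t=-7, and h' keeps the same sign, so the iterate runs off to −∞.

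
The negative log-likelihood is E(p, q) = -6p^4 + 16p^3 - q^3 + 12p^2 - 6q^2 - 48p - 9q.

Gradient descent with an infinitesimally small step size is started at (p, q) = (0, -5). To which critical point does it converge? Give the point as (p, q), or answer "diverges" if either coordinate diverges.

(1, -3)

E is separable, so gradient descent decouples: p follows -∂E/∂p, q follows -∂E/∂q.
∂E/∂p = -24(p - 2)(p - 1)(p + 1); at p=0 this is -48, so p increases.
∂E/∂q = -3(q + 1)(q + 3); at q=-5 this is -24, so q increases.
p converges to its nearest critical value 1 (a local min of the p-part); q converges to -3. The iterate converges to (1, -3).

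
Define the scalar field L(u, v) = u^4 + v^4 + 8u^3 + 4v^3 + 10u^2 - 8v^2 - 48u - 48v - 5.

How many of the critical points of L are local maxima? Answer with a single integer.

1

L separates as a function of u plus a function of v, so ∇L=0 decouples.
∂L/∂u = 4(u - 1)(u + 3)(u + 4) = 0 at u ∈ {-4, -3, 1}; ∂L/∂v = 4(v - 2)(v + 2)(v + 3) = 0 at v ∈ {-3, -2, 2}.
The Hessian is diagonal: diag(L_uu, L_vv). Second derivatives: L_uu(-4)=20, L_uu(-3)=-16, L_uu(1)=80; L_vv(-3)=20, L_vv(-2)=-16, L_vv(2)=80.
Local maxima occur where both diagonal entries negative: (-3, -2). Count: 1.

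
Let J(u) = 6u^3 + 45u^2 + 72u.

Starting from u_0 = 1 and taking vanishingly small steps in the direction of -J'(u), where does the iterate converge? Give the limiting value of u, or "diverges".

J'(u) = 18(u + 1)(u + 4), so J'(1) = 180.
Gradient descent moves in the -J' direction, i.e. u is decreasing.
The nearest critical point in that direction is u = -1, where J'' = 54 > 0 (a local minimum). The iterate converges there.

-1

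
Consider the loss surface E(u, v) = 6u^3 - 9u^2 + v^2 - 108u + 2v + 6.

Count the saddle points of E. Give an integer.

1

E separates as a function of u plus a function of v, so ∇E=0 decouples.
∂E/∂u = 18(u - 3)(u + 2) = 0 at u ∈ {-2, 3}; ∂E/∂v = 2(v + 1) = 0 at v ∈ {-1}.
The Hessian is diagonal: diag(E_uu, E_vv). Second derivatives: E_uu(-2)=-90, E_uu(3)=90; E_vv(-1)=2.
Saddle points occur where the two diagonal entries have opposite signs: (-2, -1). Count: 1.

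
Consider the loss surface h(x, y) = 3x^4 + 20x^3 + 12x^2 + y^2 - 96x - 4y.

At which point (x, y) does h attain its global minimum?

h(x,y) separates as P(x) + Q(y), so its minimum is min P + min Q.
P'(x) = 12(x - 1)(x + 2)(x + 4) vanishes at x ∈ {-4, -2, 1}; Q'(y) = 2y - 4 vanishes at y ∈ {2}.
Local minima of P (where P''>0): P(-4)=64, P(1)=-61. Local minima of Q: Q(2)=-4.
So the global minimum of h is P(1) + Q(2) = -61 − 4 = -65, attained at (1, 2).

(1, 2)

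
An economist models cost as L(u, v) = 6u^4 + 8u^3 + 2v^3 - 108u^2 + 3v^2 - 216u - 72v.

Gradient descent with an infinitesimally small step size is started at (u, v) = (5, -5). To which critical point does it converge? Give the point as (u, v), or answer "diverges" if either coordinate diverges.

L is separable, so gradient descent decouples: u follows -∂L/∂u, v follows -∂L/∂v.
∂L/∂u = 24(u - 3)(u + 1)(u + 3); at u=5 this is 2304, so u decreases.
∂L/∂v = 6(v - 3)(v + 4); at v=-5 this is 48, so v decreases.
The v-coordinate has no critical point in that direction and runs off to infinity.

diverges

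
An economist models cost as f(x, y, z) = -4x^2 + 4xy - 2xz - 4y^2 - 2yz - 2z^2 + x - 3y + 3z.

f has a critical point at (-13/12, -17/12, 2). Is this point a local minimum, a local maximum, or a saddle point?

local maximum

The Hessian is constant: H = [[-8, 4, -2], [4, -8, -2], [-2, -2, -4]].
Leading principal minors: Δ₁ = -8, Δ₂ = 48, Δ₃ = -96.
The minors alternate sign starting negative (−, +, −), so H is negative definite: a local maximum.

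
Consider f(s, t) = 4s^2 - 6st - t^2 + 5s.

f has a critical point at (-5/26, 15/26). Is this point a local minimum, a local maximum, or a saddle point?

The Hessian of f is constant: H = [[8, -6], [-6, -2]].
det(H) = 8·(-2) − (-6)² = -52.
Since det(H) < 0, H is indefinite and the critical point is a saddle point.

saddle point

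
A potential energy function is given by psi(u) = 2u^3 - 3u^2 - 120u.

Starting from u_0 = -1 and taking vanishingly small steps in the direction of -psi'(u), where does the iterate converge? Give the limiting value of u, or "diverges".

5

psi'(u) = 6(u - 5)(u + 4), so psi'(-1) = -108.
Gradient descent moves in the -psi' direction, i.e. u is increasing.
The nearest critical point in that direction is u = 5, where psi'' = 54 > 0 (a local minimum). The iterate converges there.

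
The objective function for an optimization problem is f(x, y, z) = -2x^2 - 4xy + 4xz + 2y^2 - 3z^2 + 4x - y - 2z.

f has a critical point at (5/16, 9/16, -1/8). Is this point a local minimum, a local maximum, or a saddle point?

saddle point

The Hessian is constant: H = [[-4, -4, 4], [-4, 4, 0], [4, 0, -6]].
Leading principal minors: Δ₁ = -4, Δ₂ = -32, Δ₃ = 128.
The minors fit neither the all-positive nor the alternating-sign pattern, so H is indefinite: a saddle point.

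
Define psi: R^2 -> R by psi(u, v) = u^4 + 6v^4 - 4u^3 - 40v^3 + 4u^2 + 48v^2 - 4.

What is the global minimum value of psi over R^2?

psi(u,v) separates as P(u) + Q(v) − 4, so its minimum is min P + min Q − 4.
P'(u) = 4u(u - 2)(u - 1) vanishes at u ∈ {0, 1, 2}; Q'(v) = 24v(v - 4)(v - 1) vanishes at v ∈ {0, 1, 4}.
Local minima of P (where P''>0): P(0)=0, P(2)=0. Local minima of Q: Q(0)=0, Q(4)=-256.
So the global minimum of psi is P(0) + Q(4) − 4 = 0 − 256 − 4 = -260, attained at (0, 4).

-260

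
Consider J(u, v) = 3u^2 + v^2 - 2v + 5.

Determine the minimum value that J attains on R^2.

4

J(u,v) separates as P(u) + Q(v) + 5, so its minimum is min P + min Q + 5.
P'(u) = 6u vanishes at u ∈ {0}; Q'(v) = 2v - 2 vanishes at v ∈ {1}.
Local minima of P (where P''>0): P(0)=0. Local minima of Q: Q(1)=-1.
So the global minimum of J is P(0) + Q(1) + 5 = 0 − 1 + 5 = 4, attained at (0, 1).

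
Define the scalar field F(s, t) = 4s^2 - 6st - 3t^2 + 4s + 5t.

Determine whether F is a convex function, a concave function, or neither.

neither

F is quadratic, so its Hessian is the constant matrix H = [[8, -6], [-6, -6]].
det(H) = -84, tr(H) = 2.
det(H) < 0, so H is indefinite: neither convex nor concave.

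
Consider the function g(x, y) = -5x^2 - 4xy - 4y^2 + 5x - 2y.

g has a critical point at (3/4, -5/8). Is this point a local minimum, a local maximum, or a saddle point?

local maximum

The Hessian of g is constant: H = [[-10, -4], [-4, -8]].
det(H) = (-10)·(-8) − (-4)² = 64.
det(H) > 0 and tr(H) = -18 < 0, so H is negative definite and the point is a local maximum.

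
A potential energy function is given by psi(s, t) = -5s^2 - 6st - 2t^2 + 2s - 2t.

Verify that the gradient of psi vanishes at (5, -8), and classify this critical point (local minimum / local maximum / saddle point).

∇psi = (-10s - 6t + 2, -6s - 4t - 2); substituting (5, -8) gives ∇psi = (0, 0), so (5, -8) is indeed a critical point.
The Hessian of psi is constant: H = [[-10, -6], [-6, -4]].
det(H) = (-10)·(-4) − (-6)² = 4.
det(H) > 0 and tr(H) = -14 < 0, so H is negative definite and the point is a local maximum.

local maximum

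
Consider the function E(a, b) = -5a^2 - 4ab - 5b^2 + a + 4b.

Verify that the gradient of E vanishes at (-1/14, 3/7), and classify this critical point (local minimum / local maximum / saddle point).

local maximum

∇E = (-10a - 4b + 1, -4a - 10b + 4); substituting (-1/14, 3/7) gives ∇E = (0, 0), so (-1/14, 3/7) is indeed a critical point.
The Hessian of E is constant: H = [[-10, -4], [-4, -10]].
det(H) = (-10)·(-10) − (-4)² = 84.
det(H) > 0 and tr(H) = -20 < 0, so H is negative definite and the point is a local maximum.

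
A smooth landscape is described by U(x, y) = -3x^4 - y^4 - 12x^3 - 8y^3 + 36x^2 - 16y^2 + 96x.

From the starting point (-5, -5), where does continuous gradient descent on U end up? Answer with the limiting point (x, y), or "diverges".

U is separable, so gradient descent decouples: x follows -∂U/∂x, y follows -∂U/∂y.
∂U/∂x = -12(x - 2)(x + 1)(x + 4); at x=-5 this is 336, so x decreases.
∂U/∂y = -4y(y + 2)(y + 4); at y=-5 this is 60, so y decreases.
The x-coordinate has no critical point in that direction and runs off to infinity.

diverges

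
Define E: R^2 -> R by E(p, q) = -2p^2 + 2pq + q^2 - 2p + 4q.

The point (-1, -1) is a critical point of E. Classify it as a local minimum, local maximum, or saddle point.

The Hessian of E is constant: H = [[-4, 2], [2, 2]].
det(H) = (-4)·2 − 2² = -12.
Since det(H) < 0, H is indefinite and the critical point is a saddle point.

saddle point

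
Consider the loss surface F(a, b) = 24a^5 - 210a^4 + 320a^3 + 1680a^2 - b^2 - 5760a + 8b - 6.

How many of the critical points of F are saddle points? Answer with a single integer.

F separates as a function of a plus a function of b, so ∇F=0 decouples.
∂F/∂a = 120(a - 4)(a - 3)(a - 2)(a + 2) = 0 at a ∈ {-2, 2, 3, 4}; ∂F/∂b = -2(b - 4) = 0 at b ∈ {4}.
The Hessian is diagonal: diag(F_aa, F_bb). Second derivatives: F_aa(-2)=-14400, F_aa(2)=960, F_aa(3)=-600, F_aa(4)=1440; F_bb(4)=-2.
Saddle points occur where the two diagonal entries have opposite signs: (2, 4), (4, 4). Count: 2.

2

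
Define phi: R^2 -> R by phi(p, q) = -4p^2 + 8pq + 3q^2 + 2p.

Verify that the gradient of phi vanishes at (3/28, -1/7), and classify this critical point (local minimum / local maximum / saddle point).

saddle point

∇phi = (-8p + 8q + 2, 8p + 6q); substituting (3/28, -1/7) gives ∇phi = (0, 0), so (3/28, -1/7) is indeed a critical point.
The Hessian of phi is constant: H = [[-8, 8], [8, 6]].
det(H) = (-8)·6 − 8² = -112.
Since det(H) < 0, H is indefinite and the critical point is a saddle point.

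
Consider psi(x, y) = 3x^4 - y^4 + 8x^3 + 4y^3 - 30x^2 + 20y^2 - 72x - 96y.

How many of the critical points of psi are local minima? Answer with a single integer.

2

psi separates as a function of x plus a function of y, so ∇psi=0 decouples.
∂psi/∂x = 12(x - 2)(x + 1)(x + 3) = 0 at x ∈ {-3, -1, 2}; ∂psi/∂y = -4(y - 4)(y - 2)(y + 3) = 0 at y ∈ {-3, 2, 4}.
The Hessian is diagonal: diag(psi_xx, psi_yy). Second derivatives: psi_xx(-3)=120, psi_xx(-1)=-72, psi_xx(2)=180; psi_yy(-3)=-140, psi_yy(2)=40, psi_yy(4)=-56.
Local minima occur where both diagonal entries positive: (-3, 2), (2, 2). Count: 2.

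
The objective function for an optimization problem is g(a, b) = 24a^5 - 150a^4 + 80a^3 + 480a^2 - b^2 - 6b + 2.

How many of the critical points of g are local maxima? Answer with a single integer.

2

g separates as a function of a plus a function of b, so ∇g=0 decouples.
∂g/∂a = 120a(a - 4)(a - 2)(a + 1) = 0 at a ∈ {-1, 0, 2, 4}; ∂g/∂b = -2(b + 3) = 0 at b ∈ {-3}.
The Hessian is diagonal: diag(g_aa, g_bb). Second derivatives: g_aa(-1)=-1800, g_aa(0)=960, g_aa(2)=-1440, g_aa(4)=4800; g_bb(-3)=-2.
Local maxima occur where both diagonal entries negative: (-1, -3), (2, -3). Count: 2.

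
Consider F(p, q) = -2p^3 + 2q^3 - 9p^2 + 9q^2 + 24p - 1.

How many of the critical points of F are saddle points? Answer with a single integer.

F separates as a function of p plus a function of q, so ∇F=0 decouples.
∂F/∂p = -6(p - 1)(p + 4) = 0 at p ∈ {-4, 1}; ∂F/∂q = 6q(q + 3) = 0 at q ∈ {-3, 0}.
The Hessian is diagonal: diag(F_pp, F_qq). Second derivatives: F_pp(-4)=30, F_pp(1)=-30; F_qq(-3)=-18, F_qq(0)=18.
Saddle points occur where the two diagonal entries have opposite signs: (-4, -3), (1, 0). Count: 2.

2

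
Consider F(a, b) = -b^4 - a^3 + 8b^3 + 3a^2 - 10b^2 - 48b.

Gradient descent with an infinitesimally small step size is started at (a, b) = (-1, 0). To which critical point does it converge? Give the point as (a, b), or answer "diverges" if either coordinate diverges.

F is separable, so gradient descent decouples: a follows -∂F/∂a, b follows -∂F/∂b.
∂F/∂a = -3a(a - 2); at a=-1 this is -9, so a increases.
∂F/∂b = -4(b - 4)(b - 3)(b + 1); at b=0 this is -48, so b increases.
a converges to its nearest critical value 0 (a local min of the a-part); b converges to 3. The iterate converges to (0, 3).

(0, 3)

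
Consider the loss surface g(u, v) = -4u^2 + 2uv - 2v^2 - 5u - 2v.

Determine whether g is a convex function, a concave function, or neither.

g is quadratic, so its Hessian is the constant matrix H = [[-8, 2], [2, -4]].
det(H) = 28, tr(H) = -12.
det(H) > 0 and tr(H) < 0, so H is negative definite everywhere: concave.

concave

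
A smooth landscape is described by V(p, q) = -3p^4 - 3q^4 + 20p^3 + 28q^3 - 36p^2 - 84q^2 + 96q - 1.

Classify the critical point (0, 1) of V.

local maximum

The mixed partial ∂²V/∂p∂q is 0, so the Hessian at any point is diag(V_pp, V_qq) = diag(12(-3p^2 + 10p - 6), 12(-3q^2 + 14q - 14)).
At (0, 1): H = diag(-72, -36).
Both eigenvalues are negative, so H is negative definite: a local maximum.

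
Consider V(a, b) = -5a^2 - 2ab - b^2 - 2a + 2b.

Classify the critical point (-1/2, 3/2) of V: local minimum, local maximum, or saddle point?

The Hessian of V is constant: H = [[-10, -2], [-2, -2]].
det(H) = (-10)·(-2) − (-2)² = 16.
det(H) > 0 and tr(H) = -12 < 0, so H is negative definite and the point is a local maximum.

local maximum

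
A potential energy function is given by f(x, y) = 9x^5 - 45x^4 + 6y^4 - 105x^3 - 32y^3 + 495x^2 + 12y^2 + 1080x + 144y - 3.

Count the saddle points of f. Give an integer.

6

f separates as a function of x plus a function of y, so ∇f=0 decouples.
∂f/∂x = 45(x - 4)(x - 3)(x + 1)(x + 2) = 0 at x ∈ {-2, -1, 3, 4}; ∂f/∂y = 24(y - 3)(y - 2)(y + 1) = 0 at y ∈ {-1, 2, 3}.
The Hessian is diagonal: diag(f_xx, f_yy). Second derivatives: f_xx(-2)=-1350, f_xx(-1)=900, f_xx(3)=-900, f_xx(4)=1350; f_yy(-1)=288, f_yy(2)=-72, f_yy(3)=96.
Saddle points occur where the two diagonal entries have opposite signs: (-2, -1), (-2, 3), (-1, 2), (3, -1), (3, 3), (4, 2). Count: 6.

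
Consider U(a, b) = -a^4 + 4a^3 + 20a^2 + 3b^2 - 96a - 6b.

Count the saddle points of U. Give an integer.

2

U separates as a function of a plus a function of b, so ∇U=0 decouples.
∂U/∂a = -4(a - 4)(a - 2)(a + 3) = 0 at a ∈ {-3, 2, 4}; ∂U/∂b = 6(b - 1) = 0 at b ∈ {1}.
The Hessian is diagonal: diag(U_aa, U_bb). Second derivatives: U_aa(-3)=-140, U_aa(2)=40, U_aa(4)=-56; U_bb(1)=6.
Saddle points occur where the two diagonal entries have opposite signs: (-3, 1), (4, 1). Count: 2.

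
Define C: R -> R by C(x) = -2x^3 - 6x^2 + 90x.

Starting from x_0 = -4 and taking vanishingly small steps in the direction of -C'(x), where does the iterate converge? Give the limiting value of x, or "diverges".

-5

C'(x) = -6(x - 3)(x + 5), so C'(-4) = 42.
Gradient descent moves in the -C' direction, i.e. x is decreasing.
The nearest critical point in that direction is x = -5, where C'' = 48 > 0 (a local minimum). The iterate converges there.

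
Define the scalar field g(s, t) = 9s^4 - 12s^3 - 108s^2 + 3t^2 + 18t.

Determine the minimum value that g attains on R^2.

-594

g(s,t) separates as P(s) + Q(t), so its minimum is min P + min Q.
P'(s) = 36s(s - 3)(s + 2) vanishes at s ∈ {-2, 0, 3}; Q'(t) = 6(t + 3) vanishes at t ∈ {-3}.
Local minima of P (where P''>0): P(-2)=-192, P(3)=-567. Local minima of Q: Q(-3)=-27.
So the global minimum of g is P(3) + Q(-3) = -567 − 27 = -594, attained at (3, -3).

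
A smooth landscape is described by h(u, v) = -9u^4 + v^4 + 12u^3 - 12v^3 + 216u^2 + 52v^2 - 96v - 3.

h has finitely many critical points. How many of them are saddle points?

5

h separates as a function of u plus a function of v, so ∇h=0 decouples.
∂h/∂u = -36u(u - 4)(u + 3) = 0 at u ∈ {-3, 0, 4}; ∂h/∂v = 4(v - 4)(v - 3)(v - 2) = 0 at v ∈ {2, 3, 4}.
The Hessian is diagonal: diag(h_uu, h_vv). Second derivatives: h_uu(-3)=-756, h_uu(0)=432, h_uu(4)=-1008; h_vv(2)=8, h_vv(3)=-4, h_vv(4)=8.
Saddle points occur where the two diagonal entries have opposite signs: (-3, 2), (-3, 4), (0, 3), (4, 2), (4, 4). Count: 5.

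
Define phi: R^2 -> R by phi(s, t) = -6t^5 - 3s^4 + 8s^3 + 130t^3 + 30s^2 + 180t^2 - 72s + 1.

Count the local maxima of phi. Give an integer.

phi separates as a function of s plus a function of t, so ∇phi=0 decouples.
∂phi/∂s = -12(s - 3)(s - 1)(s + 2) = 0 at s ∈ {-2, 1, 3}; ∂phi/∂t = -30t(t - 4)(t + 1)(t + 3) = 0 at t ∈ {-3, -1, 0, 4}.
The Hessian is diagonal: diag(phi_ss, phi_tt). Second derivatives: phi_ss(-2)=-180, phi_ss(1)=72, phi_ss(3)=-120; phi_tt(-3)=1260, phi_tt(-1)=-300, phi_tt(0)=360, phi_tt(4)=-4200.
Local maxima occur where both diagonal entries negative: (-2, -1), (-2, 4), (3, -1), (3, 4). Count: 4.

4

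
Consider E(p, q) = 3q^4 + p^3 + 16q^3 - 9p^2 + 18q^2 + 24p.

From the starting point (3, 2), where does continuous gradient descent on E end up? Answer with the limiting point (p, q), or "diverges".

E is separable, so gradient descent decouples: p follows -∂E/∂p, q follows -∂E/∂q.
∂E/∂p = 3(p - 4)(p - 2); at p=3 this is -3, so p increases.
∂E/∂q = 12q(q + 1)(q + 3); at q=2 this is 360, so q decreases.
p converges to its nearest critical value 4 (a local min of the p-part); q converges to 0. The iterate converges to (4, 0).

(4, 0)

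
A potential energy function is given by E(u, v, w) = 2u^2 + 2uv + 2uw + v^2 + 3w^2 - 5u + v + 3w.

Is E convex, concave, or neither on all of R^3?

convex

E is quadratic, so its Hessian is the constant matrix H = [[4, 2, 2], [2, 2, 0], [2, 0, 6]].
Leading principal minors: 4, 4, 16.
All positive ⇒ H ≻ 0 ⇒ convex.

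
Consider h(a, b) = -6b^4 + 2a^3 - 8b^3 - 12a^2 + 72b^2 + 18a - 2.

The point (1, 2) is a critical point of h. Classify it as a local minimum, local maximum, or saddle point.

The mixed partial ∂²h/∂a∂b is 0, so the Hessian at any point is diag(h_aa, h_bb) = diag(12(a - 2), 24(-3b^2 - 2b + 6)).
At (1, 2): H = diag(-12, -240).
Both eigenvalues are negative, so H is negative definite: a local maximum.

local maximum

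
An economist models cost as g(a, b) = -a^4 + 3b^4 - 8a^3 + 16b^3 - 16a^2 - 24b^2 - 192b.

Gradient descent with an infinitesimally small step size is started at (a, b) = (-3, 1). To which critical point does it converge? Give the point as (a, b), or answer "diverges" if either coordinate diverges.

(-2, 2)

g is separable, so gradient descent decouples: a follows -∂g/∂a, b follows -∂g/∂b.
∂g/∂a = -4a(a + 2)(a + 4); at a=-3 this is -12, so a increases.
∂g/∂b = 12(b - 2)(b + 2)(b + 4); at b=1 this is -180, so b increases.
a converges to its nearest critical value -2 (a local min of the a-part); b converges to 2. The iterate converges to (-2, 2).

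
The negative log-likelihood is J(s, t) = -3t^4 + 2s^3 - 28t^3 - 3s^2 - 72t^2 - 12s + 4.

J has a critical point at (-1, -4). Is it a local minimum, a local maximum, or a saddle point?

local maximum

The mixed partial ∂²J/∂s∂t is 0, so the Hessian at any point is diag(J_ss, J_tt) = diag(6(2s - 1), -12(3t^2 + 14t + 12)).
At (-1, -4): H = diag(-18, -48).
Both eigenvalues are negative, so H is negative definite: a local maximum.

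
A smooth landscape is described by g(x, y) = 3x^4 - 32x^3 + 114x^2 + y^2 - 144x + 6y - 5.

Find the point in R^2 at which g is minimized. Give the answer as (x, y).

g(x,y) separates as P(x) + Q(y) − 5, so its minimum is min P + min Q − 5.
P'(x) = 12(x - 4)(x - 3)(x - 1) vanishes at x ∈ {1, 3, 4}; Q'(y) = 2y + 6 vanishes at y ∈ {-3}.
Local minima of P (where P''>0): P(1)=-59, P(4)=-32. Local minima of Q: Q(-3)=-9.
So the global minimum of g is P(1) + Q(-3) − 5 = -59 − 9 − 5 = -73, attained at (1, -3).

(1, -3)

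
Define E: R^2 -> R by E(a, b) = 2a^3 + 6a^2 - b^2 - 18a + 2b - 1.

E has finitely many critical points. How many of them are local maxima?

1

E separates as a function of a plus a function of b, so ∇E=0 decouples.
∂E/∂a = 6(a - 1)(a + 3) = 0 at a ∈ {-3, 1}; ∂E/∂b = -2(b - 1) = 0 at b ∈ {1}.
The Hessian is diagonal: diag(E_aa, E_bb). Second derivatives: E_aa(-3)=-24, E_aa(1)=24; E_bb(1)=-2.
Local maxima occur where both diagonal entries negative: (-3, 1). Count: 1.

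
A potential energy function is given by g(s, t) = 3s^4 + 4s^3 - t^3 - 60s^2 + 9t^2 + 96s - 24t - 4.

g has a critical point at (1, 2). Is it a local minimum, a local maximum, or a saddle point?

The mixed partial ∂²g/∂s∂t is 0, so the Hessian at any point is diag(g_ss, g_tt) = diag(12(3s^2 + 2s - 10), 6(-t + 3)).
At (1, 2): H = diag(-60, 6).
The eigenvalues have opposite signs, so H is indefinite: a saddle point.

saddle point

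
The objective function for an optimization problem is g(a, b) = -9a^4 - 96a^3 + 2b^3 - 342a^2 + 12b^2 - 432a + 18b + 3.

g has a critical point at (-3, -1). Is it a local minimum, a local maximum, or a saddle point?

local minimum

The mixed partial ∂²g/∂a∂b is 0, so the Hessian at any point is diag(g_aa, g_bb) = diag(-36(3a^2 + 16a + 19), 12(b + 2)).
At (-3, -1): H = diag(72, 12).
Both eigenvalues are positive, so H is positive definite: a local minimum.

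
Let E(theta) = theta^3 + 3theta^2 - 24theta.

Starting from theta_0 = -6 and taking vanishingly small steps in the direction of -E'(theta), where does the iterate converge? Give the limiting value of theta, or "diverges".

diverges

E'(theta) = 3(theta - 2)(theta + 4), so E'(-6) = 48.
Gradient descent moves in the -E' direction, i.e. theta is decreasing.
There is no critical point below theta=-6, and E' keeps the same sign, so the iterate runs off to −∞.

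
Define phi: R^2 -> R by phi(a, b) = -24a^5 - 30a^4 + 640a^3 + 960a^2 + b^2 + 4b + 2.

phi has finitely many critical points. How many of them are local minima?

phi separates as a function of a plus a function of b, so ∇phi=0 decouples.
∂phi/∂a = -120a(a - 4)(a + 1)(a + 4) = 0 at a ∈ {-4, -1, 0, 4}; ∂phi/∂b = 2(b + 2) = 0 at b ∈ {-2}.
The Hessian is diagonal: diag(phi_aa, phi_bb). Second derivatives: phi_aa(-4)=11520, phi_aa(-1)=-1800, phi_aa(0)=1920, phi_aa(4)=-19200; phi_bb(-2)=2.
Local minima occur where both diagonal entries positive: (-4, -2), (0, -2). Count: 2.

2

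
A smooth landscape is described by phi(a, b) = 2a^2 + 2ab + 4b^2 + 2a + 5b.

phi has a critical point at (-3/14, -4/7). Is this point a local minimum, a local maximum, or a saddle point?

The Hessian of phi is constant: H = [[4, 2], [2, 8]].
det(H) = 4·8 − 2² = 28.
det(H) > 0 and tr(H) = 12 > 0, so H is positive definite and the point is a local minimum.

local minimum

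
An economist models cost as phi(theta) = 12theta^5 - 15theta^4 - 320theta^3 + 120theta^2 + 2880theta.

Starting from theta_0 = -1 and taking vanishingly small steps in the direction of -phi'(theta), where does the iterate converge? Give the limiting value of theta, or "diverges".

-2

phi'(theta) = 60(theta - 4)(theta - 2)(theta + 2)(theta + 3), so phi'(-1) = 1800.
Gradient descent moves in the -phi' direction, i.e. theta is decreasing.
The nearest critical point in that direction is theta = -2, where phi'' = 1440 > 0 (a local minimum). The iterate converges there.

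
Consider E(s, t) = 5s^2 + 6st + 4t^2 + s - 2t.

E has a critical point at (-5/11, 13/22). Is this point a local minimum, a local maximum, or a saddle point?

local minimum

The Hessian of E is constant: H = [[10, 6], [6, 8]].
det(H) = 10·8 − 6² = 44.
det(H) > 0 and tr(H) = 18 > 0, so H is positive definite and the point is a local minimum.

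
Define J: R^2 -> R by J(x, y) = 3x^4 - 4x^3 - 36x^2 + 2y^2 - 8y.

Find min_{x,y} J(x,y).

J(x,y) separates as P(x) + Q(y), so its minimum is min P + min Q.
P'(x) = 12x(x - 3)(x + 2) vanishes at x ∈ {-2, 0, 3}; Q'(y) = 4y - 8 vanishes at y ∈ {2}.
Local minima of P (where P''>0): P(-2)=-64, P(3)=-189. Local minima of Q: Q(2)=-8.
So the global minimum of J is P(3) + Q(2) = -189 − 8 = -197, attained at (3, 2).

-197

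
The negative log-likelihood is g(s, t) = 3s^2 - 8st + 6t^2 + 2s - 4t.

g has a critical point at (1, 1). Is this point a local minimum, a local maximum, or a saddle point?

The Hessian of g is constant: H = [[6, -8], [-8, 12]].
det(H) = 6·12 − (-8)² = 8.
det(H) > 0 and tr(H) = 18 > 0, so H is positive definite and the point is a local minimum.

local minimum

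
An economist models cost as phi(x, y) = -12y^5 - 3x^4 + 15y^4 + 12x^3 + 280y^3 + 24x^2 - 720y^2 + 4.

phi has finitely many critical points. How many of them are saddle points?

phi separates as a function of x plus a function of y, so ∇phi=0 decouples.
∂phi/∂x = -12x(x - 4)(x + 1) = 0 at x ∈ {-1, 0, 4}; ∂phi/∂y = -60y(y - 3)(y - 2)(y + 4) = 0 at y ∈ {-4, 0, 2, 3}.
The Hessian is diagonal: diag(phi_xx, phi_yy). Second derivatives: phi_xx(-1)=-60, phi_xx(0)=48, phi_xx(4)=-240; phi_yy(-4)=10080, phi_yy(0)=-1440, phi_yy(2)=720, phi_yy(3)=-1260.
Saddle points occur where the two diagonal entries have opposite signs: (-1, -4), (-1, 2), (0, 0), (0, 3), (4, -4), (4, 2). Count: 6.

6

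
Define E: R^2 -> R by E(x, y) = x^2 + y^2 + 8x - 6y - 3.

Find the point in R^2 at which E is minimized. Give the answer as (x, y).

(-4, 3)

E(x,y) separates as P(x) + Q(y) − 3, so its minimum is min P + min Q − 3.
P'(x) = 2x + 8 vanishes at x ∈ {-4}; Q'(y) = 2y - 6 vanishes at y ∈ {3}.
Local minima of P (where P''>0): P(-4)=-16. Local minima of Q: Q(3)=-9.
So the global minimum of E is P(-4) + Q(3) − 3 = -16 − 9 − 3 = -28, attained at (-4, 3).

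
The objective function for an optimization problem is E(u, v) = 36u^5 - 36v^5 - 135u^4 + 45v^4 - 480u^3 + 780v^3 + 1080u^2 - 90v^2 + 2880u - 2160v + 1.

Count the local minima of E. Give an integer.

E separates as a function of u plus a function of v, so ∇E=0 decouples.
∂E/∂u = 180(u - 4)(u - 2)(u + 1)(u + 2) = 0 at u ∈ {-2, -1, 2, 4}; ∂E/∂v = -180(v - 4)(v - 1)(v + 1)(v + 3) = 0 at v ∈ {-3, -1, 1, 4}.
The Hessian is diagonal: diag(E_uu, E_vv). Second derivatives: E_uu(-2)=-4320, E_uu(-1)=2700, E_uu(2)=-4320, E_uu(4)=10800; E_vv(-3)=10080, E_vv(-1)=-3600, E_vv(1)=4320, E_vv(4)=-18900.
Local minima occur where both diagonal entries positive: (-1, -3), (-1, 1), (4, -3), (4, 1). Count: 4.

4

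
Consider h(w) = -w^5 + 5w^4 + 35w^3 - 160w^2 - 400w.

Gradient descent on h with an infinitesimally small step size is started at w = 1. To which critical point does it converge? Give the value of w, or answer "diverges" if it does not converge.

h'(w) = -5(w - 5)(w - 4)(w + 1)(w + 4), so h'(1) = -600.
Gradient descent moves in the -h' direction, i.e. w is increasing.
The nearest critical point in that direction is w = 4, where h'' = 200 > 0 (a local minimum). The iterate converges there.

4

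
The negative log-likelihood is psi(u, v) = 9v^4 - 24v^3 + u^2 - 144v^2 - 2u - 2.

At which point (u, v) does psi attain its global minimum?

psi(u,v) separates as P(u) + Q(v) − 2, so its minimum is min P + min Q − 2.
P'(u) = 2u - 2 vanishes at u ∈ {1}; Q'(v) = 36v(v - 4)(v + 2) vanishes at v ∈ {-2, 0, 4}.
Local minima of P (where P''>0): P(1)=-1. Local minima of Q: Q(-2)=-240, Q(4)=-1536.
So the global minimum of psi is P(1) + Q(4) − 2 = -1 − 1536 − 2 = -1539, attained at (1, 4).

(1, 4)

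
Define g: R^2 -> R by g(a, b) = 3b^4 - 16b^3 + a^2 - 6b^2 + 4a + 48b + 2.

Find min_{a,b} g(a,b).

g(a,b) separates as P(a) + Q(b) + 2, so its minimum is min P + min Q + 2.
P'(a) = 2a + 4 vanishes at a ∈ {-2}; Q'(b) = 12(b - 4)(b - 1)(b + 1) vanishes at b ∈ {-1, 1, 4}.
Local minima of P (where P''>0): P(-2)=-4. Local minima of Q: Q(-1)=-35, Q(4)=-160.
So the global minimum of g is P(-2) + Q(4) + 2 = -4 − 160 + 2 = -162, attained at (-2, 4).

-162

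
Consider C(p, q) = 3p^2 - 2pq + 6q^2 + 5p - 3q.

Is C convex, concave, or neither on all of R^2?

C is quadratic, so its Hessian is the constant matrix H = [[6, -2], [-2, 12]].
det(H) = 68, tr(H) = 18.
det(H) > 0 and tr(H) > 0, so H is positive definite everywhere: convex.

convex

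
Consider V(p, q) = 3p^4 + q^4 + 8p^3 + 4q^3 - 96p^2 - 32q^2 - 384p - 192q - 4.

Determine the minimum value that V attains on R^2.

-2564

V(p,q) separates as A(p) + B(q) − 4, so its minimum is min A + min B − 4.
A'(p) = 12(p - 4)(p + 2)(p + 4) vanishes at p ∈ {-4, -2, 4}; B'(q) = 4(q - 4)(q + 3)(q + 4) vanishes at q ∈ {-4, -3, 4}.
Local minima of A (where A''>0): A(-4)=256, A(4)=-1792. Local minima of B: B(-4)=256, B(4)=-768.
So the global minimum of V is A(4) + B(4) − 4 = -1792 − 768 − 4 = -2564, attained at (4, 4).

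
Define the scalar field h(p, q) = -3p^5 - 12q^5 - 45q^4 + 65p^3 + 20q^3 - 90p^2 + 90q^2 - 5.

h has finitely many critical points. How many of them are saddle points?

h separates as a function of p plus a function of q, so ∇h=0 decouples.
∂h/∂p = -15p(p - 3)(p - 1)(p + 4) = 0 at p ∈ {-4, 0, 1, 3}; ∂h/∂q = -60q(q - 1)(q + 1)(q + 3) = 0 at q ∈ {-3, -1, 0, 1}.
The Hessian is diagonal: diag(h_pp, h_qq). Second derivatives: h_pp(-4)=2100, h_pp(0)=-180, h_pp(1)=150, h_pp(3)=-630; h_qq(-3)=1440, h_qq(-1)=-240, h_qq(0)=180, h_qq(1)=-480.
Saddle points occur where the two diagonal entries have opposite signs: (-4, -1), (-4, 1), (0, -3), (0, 0), (1, -1), (1, 1), (3, -3), (3, 0). Count: 8.

8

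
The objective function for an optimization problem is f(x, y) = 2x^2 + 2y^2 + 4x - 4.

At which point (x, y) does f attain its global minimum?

f(x,y) separates as P(x) + Q(y) − 4, so its minimum is min P + min Q − 4.
P'(x) = 4x + 4 vanishes at x ∈ {-1}; Q'(y) = 4y vanishes at y ∈ {0}.
Local minima of P (where P''>0): P(-1)=-2. Local minima of Q: Q(0)=0.
So the global minimum of f is P(-1) + Q(0) − 4 = -2 + 0 − 4 = -6, attained at (-1, 0).

(-1, 0)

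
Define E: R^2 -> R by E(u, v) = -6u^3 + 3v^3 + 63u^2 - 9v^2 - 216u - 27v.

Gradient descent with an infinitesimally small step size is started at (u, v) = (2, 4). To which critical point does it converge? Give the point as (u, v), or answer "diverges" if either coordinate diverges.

E is separable, so gradient descent decouples: u follows -∂E/∂u, v follows -∂E/∂v.
∂E/∂u = -18(u - 4)(u - 3); at u=2 this is -36, so u increases.
∂E/∂v = 9(v - 3)(v + 1); at v=4 this is 45, so v decreases.
u converges to its nearest critical value 3 (a local min of the u-part); v converges to 3. The iterate converges to (3, 3).

(3, 3)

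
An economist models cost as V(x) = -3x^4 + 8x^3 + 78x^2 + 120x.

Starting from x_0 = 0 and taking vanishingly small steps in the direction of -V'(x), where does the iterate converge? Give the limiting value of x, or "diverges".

-1

V'(x) = -12(x - 5)(x + 1)(x + 2), so V'(0) = 120.
Gradient descent moves in the -V' direction, i.e. x is decreasing.
The nearest critical point in that direction is x = -1, where V'' = 72 > 0 (a local minimum). The iterate converges there.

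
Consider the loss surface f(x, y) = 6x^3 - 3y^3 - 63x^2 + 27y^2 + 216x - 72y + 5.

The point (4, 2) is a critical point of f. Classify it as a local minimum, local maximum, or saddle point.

local minimum

The mixed partial ∂²f/∂x∂y is 0, so the Hessian at any point is diag(f_xx, f_yy) = diag(18(2x - 7), 18(-y + 3)).
At (4, 2): H = diag(18, 18).
Both eigenvalues are positive, so H is positive definite: a local minimum.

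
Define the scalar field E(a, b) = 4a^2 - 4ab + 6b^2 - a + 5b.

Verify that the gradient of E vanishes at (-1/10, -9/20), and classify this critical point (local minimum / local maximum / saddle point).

local minimum

∇E = (8a - 4b - 1, -4a + 12b + 5); substituting (-1/10, -9/20) gives ∇E = (0, 0), so (-1/10, -9/20) is indeed a critical point.
The Hessian of E is constant: H = [[8, -4], [-4, 12]].
det(H) = 8·12 − (-4)² = 80.
det(H) > 0 and tr(H) = 20 > 0, so H is positive definite and the point is a local minimum.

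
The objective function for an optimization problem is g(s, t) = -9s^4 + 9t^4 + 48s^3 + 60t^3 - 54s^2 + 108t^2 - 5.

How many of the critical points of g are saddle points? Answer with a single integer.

5

g separates as a function of s plus a function of t, so ∇g=0 decouples.
∂g/∂s = -36s(s - 3)(s - 1) = 0 at s ∈ {0, 1, 3}; ∂g/∂t = 36t(t + 2)(t + 3) = 0 at t ∈ {-3, -2, 0}.
The Hessian is diagonal: diag(g_ss, g_tt). Second derivatives: g_ss(0)=-108, g_ss(1)=72, g_ss(3)=-216; g_tt(-3)=108, g_tt(-2)=-72, g_tt(0)=216.
Saddle points occur where the two diagonal entries have opposite signs: (0, -3), (0, 0), (1, -2), (3, -3), (3, 0). Count: 5.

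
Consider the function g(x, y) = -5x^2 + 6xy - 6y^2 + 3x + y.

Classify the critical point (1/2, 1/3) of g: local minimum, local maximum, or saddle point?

The Hessian of g is constant: H = [[-10, 6], [6, -12]].
det(H) = (-10)·(-12) − 6² = 84.
det(H) > 0 and tr(H) = -22 < 0, so H is negative definite and the point is a local maximum.

local maximum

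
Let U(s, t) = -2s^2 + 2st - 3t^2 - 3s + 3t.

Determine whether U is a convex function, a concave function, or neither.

concave

U is quadratic, so its Hessian is the constant matrix H = [[-4, 2], [2, -6]].
det(H) = 20, tr(H) = -10.
det(H) > 0 and tr(H) < 0, so H is negative definite everywhere: concave.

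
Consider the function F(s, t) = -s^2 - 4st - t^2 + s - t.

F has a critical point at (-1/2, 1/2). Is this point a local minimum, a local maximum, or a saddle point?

saddle point

The Hessian of F is constant: H = [[-2, -4], [-4, -2]].
det(H) = (-2)·(-2) − (-4)² = -12.
Since det(H) < 0, H is indefinite and the critical point is a saddle point.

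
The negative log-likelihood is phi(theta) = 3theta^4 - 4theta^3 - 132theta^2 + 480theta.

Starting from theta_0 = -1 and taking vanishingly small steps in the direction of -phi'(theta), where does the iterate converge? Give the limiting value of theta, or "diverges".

-5

phi'(theta) = 12(theta - 4)(theta - 2)(theta + 5), so phi'(-1) = 720.
Gradient descent moves in the -phi' direction, i.e. theta is decreasing.
The nearest critical point in that direction is theta = -5, where phi'' = 756 > 0 (a local minimum). The iterate converges there.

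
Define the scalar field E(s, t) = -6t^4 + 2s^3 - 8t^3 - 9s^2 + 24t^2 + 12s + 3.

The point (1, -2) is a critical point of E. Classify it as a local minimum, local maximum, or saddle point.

The mixed partial ∂²E/∂s∂t is 0, so the Hessian at any point is diag(E_ss, E_tt) = diag(6(2s - 3), 24(-3t^2 - 2t + 2)).
At (1, -2): H = diag(-6, -144).
Both eigenvalues are negative, so H is negative definite: a local maximum.

local maximum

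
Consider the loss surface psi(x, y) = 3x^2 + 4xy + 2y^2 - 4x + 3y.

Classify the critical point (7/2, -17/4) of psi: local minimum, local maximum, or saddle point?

local minimum

The Hessian of psi is constant: H = [[6, 4], [4, 4]].
det(H) = 6·4 − 4² = 8.
det(H) > 0 and tr(H) = 10 > 0, so H is positive definite and the point is a local minimum.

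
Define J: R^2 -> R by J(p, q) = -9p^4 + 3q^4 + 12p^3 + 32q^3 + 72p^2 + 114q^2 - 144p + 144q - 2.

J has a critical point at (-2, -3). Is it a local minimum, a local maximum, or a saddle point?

local maximum

The mixed partial ∂²J/∂p∂q is 0, so the Hessian at any point is diag(J_pp, J_qq) = diag(36(-3p^2 + 2p + 4), 12(3q^2 + 16q + 19)).
At (-2, -3): H = diag(-432, -24).
Both eigenvalues are negative, so H is negative definite: a local maximum.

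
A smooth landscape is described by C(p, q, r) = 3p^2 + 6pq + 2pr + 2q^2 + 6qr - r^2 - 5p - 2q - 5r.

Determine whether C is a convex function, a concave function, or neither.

neither

C is quadratic, so its Hessian is the constant matrix H = [[6, 6, 2], [6, 4, 6], [2, 6, -2]].
Leading principal minors: 6, -12, -64.
Neither pattern holds ⇒ H is indefinite ⇒ neither convex nor concave.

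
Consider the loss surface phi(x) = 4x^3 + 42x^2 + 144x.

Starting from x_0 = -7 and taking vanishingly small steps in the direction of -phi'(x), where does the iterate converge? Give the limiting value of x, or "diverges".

phi'(x) = 12(x + 3)(x + 4), so phi'(-7) = 144.
Gradient descent moves in the -phi' direction, i.e. x is decreasing.
There is no critical point below x=-7, and phi' keeps the same sign, so the iterate runs off to −∞.

diverges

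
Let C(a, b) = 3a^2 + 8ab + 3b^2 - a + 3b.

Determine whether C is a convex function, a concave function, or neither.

C is quadratic, so its Hessian is the constant matrix H = [[6, 8], [8, 6]].
det(H) = -28, tr(H) = 12.
det(H) < 0, so H is indefinite: neither convex nor concave.

neither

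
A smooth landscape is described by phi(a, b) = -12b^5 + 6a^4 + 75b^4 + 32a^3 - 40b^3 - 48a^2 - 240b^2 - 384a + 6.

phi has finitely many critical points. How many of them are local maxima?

phi separates as a function of a plus a function of b, so ∇phi=0 decouples.
∂phi/∂a = 24(a - 2)(a + 2)(a + 4) = 0 at a ∈ {-4, -2, 2}; ∂phi/∂b = -60b(b - 4)(b - 2)(b + 1) = 0 at b ∈ {-1, 0, 2, 4}.
The Hessian is diagonal: diag(phi_aa, phi_bb). Second derivatives: phi_aa(-4)=288, phi_aa(-2)=-192, phi_aa(2)=576; phi_bb(-1)=900, phi_bb(0)=-480, phi_bb(2)=720, phi_bb(4)=-2400.
Local maxima occur where both diagonal entries negative: (-2, 0), (-2, 4). Count: 2.

2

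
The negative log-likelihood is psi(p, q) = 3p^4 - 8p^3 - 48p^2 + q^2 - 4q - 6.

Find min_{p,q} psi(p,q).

-522

psi(p,q) separates as A(p) + B(q) − 6, so its minimum is min A + min B − 6.
A'(p) = 12p(p - 4)(p + 2) vanishes at p ∈ {-2, 0, 4}; B'(q) = 2q - 4 vanishes at q ∈ {2}.
Local minima of A (where A''>0): A(-2)=-80, A(4)=-512. Local minima of B: B(2)=-4.
So the global minimum of psi is A(4) + B(2) − 6 = -512 − 4 − 6 = -522, attained at (4, 2).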